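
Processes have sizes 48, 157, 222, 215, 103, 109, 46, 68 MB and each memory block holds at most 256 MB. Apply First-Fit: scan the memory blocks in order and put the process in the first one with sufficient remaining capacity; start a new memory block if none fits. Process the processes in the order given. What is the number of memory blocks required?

5

memory block 1: place 48 MB, 208 MB left
memory block 1: place 157 MB, 51 MB left
memory block 2: place 222 MB, 34 MB left
memory block 3: place 215 MB, 41 MB left
memory block 4: place 103 MB, 153 MB left
memory block 4: place 109 MB, 44 MB left
memory block 1: place 46 MB, 5 MB left
memory block 5: place 68 MB, 188 MB left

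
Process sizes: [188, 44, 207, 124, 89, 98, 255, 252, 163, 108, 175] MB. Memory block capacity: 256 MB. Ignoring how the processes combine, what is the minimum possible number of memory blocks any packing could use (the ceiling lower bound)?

7

Total size = 188 + 44 + 207 + 124 + 89 + 98 + 255 + 252 + 163 + 108 + 175 = 1703 MB.
⌈1703 / 256⌉ = 7.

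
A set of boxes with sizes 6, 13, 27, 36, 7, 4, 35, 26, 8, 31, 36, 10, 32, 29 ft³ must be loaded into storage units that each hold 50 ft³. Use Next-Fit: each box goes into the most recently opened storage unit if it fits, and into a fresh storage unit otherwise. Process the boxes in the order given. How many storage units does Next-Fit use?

6 ft³ → storage unit 1 (remaining 44 ft³)
13 ft³ → storage unit 1 (remaining 31 ft³)
27 ft³ → storage unit 1 (remaining 4 ft³)
36 ft³ → storage unit 2 (remaining 14 ft³)
7 ft³ → storage unit 2 (remaining 7 ft³)
4 ft³ → storage unit 2 (remaining 3 ft³)
35 ft³ → storage unit 3 (remaining 15 ft³)
26 ft³ → storage unit 4 (remaining 24 ft³)
8 ft³ → storage unit 4 (remaining 16 ft³)
31 ft³ → storage unit 5 (remaining 19 ft³)
36 ft³ → storage unit 6 (remaining 14 ft³)
10 ft³ → storage unit 6 (remaining 4 ft³)
32 ft³ → storage unit 7 (remaining 18 ft³)
29 ft³ → storage unit 8 (remaining 21 ft³)
Final storage units: [6,13,27] [36,7,4] [35] [26,8] [31] [36,10] [32] [29].

8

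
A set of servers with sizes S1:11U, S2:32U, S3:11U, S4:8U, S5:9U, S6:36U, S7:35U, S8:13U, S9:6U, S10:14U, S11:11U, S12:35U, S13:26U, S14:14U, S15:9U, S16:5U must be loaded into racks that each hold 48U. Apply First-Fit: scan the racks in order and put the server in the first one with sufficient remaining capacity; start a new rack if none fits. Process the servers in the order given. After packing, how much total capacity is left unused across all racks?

61

rack 1: place S1 (11U), 37U left
rack 1: place S2 (32U), 5U left
rack 2: place S3 (11U), 37U left
rack 2: place S4 (8U), 29U left
rack 2: place S5 (9U), 20U left
rack 3: place S6 (36U), 12U left
rack 4: place S7 (35U), 13U left
rack 2: place S8 (13U), 7U left
rack 2: place S9 (6U), 1U left
rack 5: place S10 (14U), 34U left
rack 3: place S11 (11U), 1U left
rack 6: place S12 (35U), 13U left
rack 5: place S13 (26U), 8U left
rack 7: place S14 (14U), 34U left
rack 4: place S15 (9U), 4U left
rack 1: place S16 (5U), 0U left
7 racks × 48U = 336U; used 275U; unused 61U.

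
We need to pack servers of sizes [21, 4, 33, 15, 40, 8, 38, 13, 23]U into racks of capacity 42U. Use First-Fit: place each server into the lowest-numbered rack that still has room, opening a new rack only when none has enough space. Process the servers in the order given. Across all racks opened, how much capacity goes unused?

21U → rack 1 (remaining 21U)
4U → rack 1 (remaining 17U)
33U → rack 2 (remaining 9U)
15U → rack 1 (remaining 2U)
40U → rack 3 (remaining 2U)
8U → rack 2 (remaining 1U)
38U → rack 4 (remaining 4U)
13U → rack 5 (remaining 29U)
23U → rack 5 (remaining 6U)
5 racks × 42U = 210U; used 195U; unused 15U.

15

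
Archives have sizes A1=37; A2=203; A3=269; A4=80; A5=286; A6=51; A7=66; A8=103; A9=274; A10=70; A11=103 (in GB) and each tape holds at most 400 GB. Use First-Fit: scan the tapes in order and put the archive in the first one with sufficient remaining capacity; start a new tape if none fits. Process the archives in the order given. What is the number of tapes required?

5

Put A1 (37 GB) in tape 1; 363 GB remain.
Put A2 (203 GB) in tape 1; 160 GB remain.
Put A3 (269 GB) in tape 2; 131 GB remain.
Put A4 (80 GB) in tape 1; 80 GB remain.
Put A5 (286 GB) in tape 3; 114 GB remain.
Put A6 (51 GB) in tape 1; 29 GB remain.
Put A7 (66 GB) in tape 2; 65 GB remain.
Put A8 (103 GB) in tape 3; 11 GB remain.
Put A9 (274 GB) in tape 4; 126 GB remain.
Put A10 (70 GB) in tape 4; 56 GB remain.
Put A11 (103 GB) in tape 5; 297 GB remain.
Final tapes: [37,203,80,51] [269,66] [286,103] [274,70] [103].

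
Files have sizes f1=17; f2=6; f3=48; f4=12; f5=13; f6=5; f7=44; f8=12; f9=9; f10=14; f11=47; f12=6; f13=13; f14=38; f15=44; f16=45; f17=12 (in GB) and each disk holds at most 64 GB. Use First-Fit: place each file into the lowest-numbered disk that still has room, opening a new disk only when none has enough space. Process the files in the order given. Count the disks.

7 disks

disk 1: place f1 (17 GB), 47 GB left
disk 1: place f2 (6 GB), 41 GB left
disk 2: place f3 (48 GB), 16 GB left
disk 1: place f4 (12 GB), 29 GB left
disk 1: place f5 (13 GB), 16 GB left
disk 1: place f6 (5 GB), 11 GB left
disk 3: place f7 (44 GB), 20 GB left
disk 2: place f8 (12 GB), 4 GB left
disk 1: place f9 (9 GB), 2 GB left
disk 3: place f10 (14 GB), 6 GB left
disk 4: place f11 (47 GB), 17 GB left
disk 3: place f12 (6 GB), 0 GB left
disk 4: place f13 (13 GB), 4 GB left
disk 5: place f14 (38 GB), 26 GB left
disk 6: place f15 (44 GB), 20 GB left
disk 7: place f16 (45 GB), 19 GB left
disk 5: place f17 (12 GB), 14 GB left
Final disks: [17,6,12,13,5,9] [48,12] [44,14,6] [47,13] [38,12] [44] [45].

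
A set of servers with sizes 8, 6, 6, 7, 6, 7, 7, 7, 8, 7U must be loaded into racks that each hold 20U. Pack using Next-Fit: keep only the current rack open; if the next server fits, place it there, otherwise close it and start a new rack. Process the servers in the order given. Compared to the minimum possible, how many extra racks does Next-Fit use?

0

Next-Fit: [8,6,6] [7,6,7] [7,7] [8,7] → 4 racks.
Total size 69U; any packing needs at least ⌈69/20⌉ = 4 racks.
So 4 is already optimal.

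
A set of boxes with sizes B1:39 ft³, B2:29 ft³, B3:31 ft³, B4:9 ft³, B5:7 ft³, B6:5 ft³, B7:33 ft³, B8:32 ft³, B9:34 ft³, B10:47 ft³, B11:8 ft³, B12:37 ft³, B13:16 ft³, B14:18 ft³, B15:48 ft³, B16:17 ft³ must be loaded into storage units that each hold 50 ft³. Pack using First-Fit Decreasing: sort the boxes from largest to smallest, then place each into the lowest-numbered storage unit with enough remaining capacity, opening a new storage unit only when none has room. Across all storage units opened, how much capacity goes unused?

Sorted descending: 48, 47, 39, 37, 34, 33, 32, 31, 29, 18, 17, 16, 9, 8, 7, 5.
storage unit 1: place 48 ft³, 2 ft³ left
storage unit 2: place 47 ft³, 3 ft³ left
storage unit 3: place 39 ft³, 11 ft³ left
storage unit 4: place 37 ft³, 13 ft³ left
storage unit 5: place 34 ft³, 16 ft³ left
storage unit 6: place 33 ft³, 17 ft³ left
storage unit 7: place 32 ft³, 18 ft³ left
storage unit 8: place 31 ft³, 19 ft³ left
storage unit 9: place 29 ft³, 21 ft³ left
storage unit 7: place 18 ft³, 0 ft³ left
storage unit 6: place 17 ft³, 0 ft³ left
storage unit 5: place 16 ft³, 0 ft³ left
storage unit 3: place 9 ft³, 2 ft³ left
storage unit 4: place 8 ft³, 5 ft³ left
storage unit 8: place 7 ft³, 12 ft³ left
storage unit 4: place 5 ft³, 0 ft³ left
9 storage units × 50 ft³ = 450 ft³; used 410 ft³; unused 40 ft³.

40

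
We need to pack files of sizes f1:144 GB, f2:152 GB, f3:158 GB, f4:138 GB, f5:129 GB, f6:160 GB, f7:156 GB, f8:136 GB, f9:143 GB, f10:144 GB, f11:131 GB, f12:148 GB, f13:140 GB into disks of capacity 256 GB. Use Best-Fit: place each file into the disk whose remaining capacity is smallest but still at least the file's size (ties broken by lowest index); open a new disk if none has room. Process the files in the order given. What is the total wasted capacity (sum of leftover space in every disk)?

disk 1: place f1 (144 GB), 112 GB left
disk 2: place f2 (152 GB), 104 GB left
disk 3: place f3 (158 GB), 98 GB left
disk 4: place f4 (138 GB), 118 GB left
disk 5: place f5 (129 GB), 127 GB left
disk 6: place f6 (160 GB), 96 GB left
disk 7: place f7 (156 GB), 100 GB left
disk 8: place f8 (136 GB), 120 GB left
disk 9: place f9 (143 GB), 113 GB left
disk 10: place f10 (144 GB), 112 GB left
disk 11: place f11 (131 GB), 125 GB left
disk 12: place f12 (148 GB), 108 GB left
disk 13: place f13 (140 GB), 116 GB left
13 disks × 256 GB = 3328 GB; used 1879 GB; unused 1449 GB.

1449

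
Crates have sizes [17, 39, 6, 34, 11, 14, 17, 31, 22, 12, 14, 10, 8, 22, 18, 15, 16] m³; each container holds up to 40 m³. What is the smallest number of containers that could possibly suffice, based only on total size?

Total size = 17 + 39 + 6 + 34 + 11 + 14 + 17 + 31 + 22 + 12 + 14 + 10 + 8 + 22 + 18 + 15 + 16 = 306 m³.
⌈306 / 40⌉ = 8.

8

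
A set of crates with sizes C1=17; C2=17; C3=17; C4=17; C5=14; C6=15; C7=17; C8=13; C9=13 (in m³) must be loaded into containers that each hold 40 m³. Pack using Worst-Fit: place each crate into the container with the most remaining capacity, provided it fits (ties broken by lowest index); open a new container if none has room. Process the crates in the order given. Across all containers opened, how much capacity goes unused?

container 1: place C1 (17 m³), 23 m³ left
container 1: place C2 (17 m³), 6 m³ left
container 2: place C3 (17 m³), 23 m³ left
container 2: place C4 (17 m³), 6 m³ left
container 3: place C5 (14 m³), 26 m³ left
container 3: place C6 (15 m³), 11 m³ left
container 4: place C7 (17 m³), 23 m³ left
container 4: place C8 (13 m³), 10 m³ left
container 5: place C9 (13 m³), 27 m³ left
5 containers × 40 m³ = 200 m³; used 140 m³; unused 60 m³.

60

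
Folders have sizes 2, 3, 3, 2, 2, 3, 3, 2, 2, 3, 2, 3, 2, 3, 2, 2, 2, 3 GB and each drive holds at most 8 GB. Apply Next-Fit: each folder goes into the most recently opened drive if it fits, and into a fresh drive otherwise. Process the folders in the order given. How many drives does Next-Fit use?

6

2 GB → drive 1 (remaining 6 GB)
3 GB → drive 1 (remaining 3 GB)
3 GB → drive 1 (remaining 0 GB)
2 GB → drive 2 (remaining 6 GB)
2 GB → drive 2 (remaining 4 GB)
3 GB → drive 2 (remaining 1 GB)
3 GB → drive 3 (remaining 5 GB)
2 GB → drive 3 (remaining 3 GB)
2 GB → drive 3 (remaining 1 GB)
3 GB → drive 4 (remaining 5 GB)
2 GB → drive 4 (remaining 3 GB)
3 GB → drive 4 (remaining 0 GB)
2 GB → drive 5 (remaining 6 GB)
3 GB → drive 5 (remaining 3 GB)
2 GB → drive 5 (remaining 1 GB)
2 GB → drive 6 (remaining 6 GB)
2 GB → drive 6 (remaining 4 GB)
3 GB → drive 6 (remaining 1 GB)
Final drives: [2,3,3] [2,2,3] [3,2,2] [3,2,3] [2,3,2] [2,2,3].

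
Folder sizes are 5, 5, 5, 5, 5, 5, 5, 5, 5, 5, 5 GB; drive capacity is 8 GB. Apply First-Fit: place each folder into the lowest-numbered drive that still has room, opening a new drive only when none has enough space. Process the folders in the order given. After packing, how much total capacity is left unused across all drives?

drive 1: place 5 GB, 3 GB left
drive 2: place 5 GB, 3 GB left
drive 3: place 5 GB, 3 GB left
drive 4: place 5 GB, 3 GB left
drive 5: place 5 GB, 3 GB left
drive 6: place 5 GB, 3 GB left
drive 7: place 5 GB, 3 GB left
drive 8: place 5 GB, 3 GB left
drive 9: place 5 GB, 3 GB left
drive 10: place 5 GB, 3 GB left
drive 11: place 5 GB, 3 GB left
11 drives × 8 GB = 88 GB; used 55 GB; unused 33 GB.

33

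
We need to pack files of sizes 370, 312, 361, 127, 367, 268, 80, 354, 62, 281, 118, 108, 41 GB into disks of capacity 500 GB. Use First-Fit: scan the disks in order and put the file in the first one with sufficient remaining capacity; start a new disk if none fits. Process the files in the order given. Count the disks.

7

disk 1: place 370 GB, 130 GB left
disk 2: place 312 GB, 188 GB left
disk 3: place 361 GB, 139 GB left
disk 1: place 127 GB, 3 GB left
disk 4: place 367 GB, 133 GB left
disk 5: place 268 GB, 232 GB left
disk 2: place 80 GB, 108 GB left
disk 6: place 354 GB, 146 GB left
disk 2: place 62 GB, 46 GB left
disk 7: place 281 GB, 219 GB left
disk 3: place 118 GB, 21 GB left
disk 4: place 108 GB, 25 GB left
disk 2: place 41 GB, 5 GB left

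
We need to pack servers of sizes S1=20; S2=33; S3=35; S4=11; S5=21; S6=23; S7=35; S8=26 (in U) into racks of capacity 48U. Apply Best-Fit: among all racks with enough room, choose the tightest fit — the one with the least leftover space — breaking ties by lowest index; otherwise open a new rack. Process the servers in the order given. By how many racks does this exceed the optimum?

1

Best-Fit: [20,21] [33] [35,11] [23] [35] [26] → 6 racks.
Total size 204U; any packing needs at least ⌈204/48⌉ = 5 racks.
An optimal packing achieves that bound: [35,11] [35] [33] [26,21] [23,20] → 5 racks.
Excess: 6 − 5 = 1.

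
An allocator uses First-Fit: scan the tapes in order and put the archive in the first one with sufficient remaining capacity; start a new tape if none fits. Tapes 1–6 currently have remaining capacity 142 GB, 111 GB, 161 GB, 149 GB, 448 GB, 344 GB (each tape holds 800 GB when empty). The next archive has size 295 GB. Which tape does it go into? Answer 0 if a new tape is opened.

5

Tapes with room: tape 5 (448 GB), tape 6 (344 GB).
The first with room is tape 5.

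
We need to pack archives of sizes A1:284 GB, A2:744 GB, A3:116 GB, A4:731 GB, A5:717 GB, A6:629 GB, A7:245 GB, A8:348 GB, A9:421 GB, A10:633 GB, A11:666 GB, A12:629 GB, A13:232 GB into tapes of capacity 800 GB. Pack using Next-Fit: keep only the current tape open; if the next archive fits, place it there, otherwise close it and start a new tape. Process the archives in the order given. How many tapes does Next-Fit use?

12

Put A1 (284 GB) in tape 1; 516 GB remain.
Put A2 (744 GB) in tape 2; 56 GB remain.
Put A3 (116 GB) in tape 3; 684 GB remain.
Put A4 (731 GB) in tape 4; 69 GB remain.
Put A5 (717 GB) in tape 5; 83 GB remain.
Put A6 (629 GB) in tape 6; 171 GB remain.
Put A7 (245 GB) in tape 7; 555 GB remain.
Put A8 (348 GB) in tape 7; 207 GB remain.
Put A9 (421 GB) in tape 8; 379 GB remain.
Put A10 (633 GB) in tape 9; 167 GB remain.
Put A11 (666 GB) in tape 10; 134 GB remain.
Put A12 (629 GB) in tape 11; 171 GB remain.
Put A13 (232 GB) in tape 12; 568 GB remain.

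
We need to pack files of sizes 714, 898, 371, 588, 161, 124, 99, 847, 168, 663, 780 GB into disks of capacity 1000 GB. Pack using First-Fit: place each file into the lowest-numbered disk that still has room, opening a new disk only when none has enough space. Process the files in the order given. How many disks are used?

disk 1: place 714 GB, 286 GB left
disk 2: place 898 GB, 102 GB left
disk 3: place 371 GB, 629 GB left
disk 3: place 588 GB, 41 GB left
disk 1: place 161 GB, 125 GB left
disk 1: place 124 GB, 1 GB left
disk 2: place 99 GB, 3 GB left
disk 4: place 847 GB, 153 GB left
disk 5: place 168 GB, 832 GB left
disk 5: place 663 GB, 169 GB left
disk 6: place 780 GB, 220 GB left

6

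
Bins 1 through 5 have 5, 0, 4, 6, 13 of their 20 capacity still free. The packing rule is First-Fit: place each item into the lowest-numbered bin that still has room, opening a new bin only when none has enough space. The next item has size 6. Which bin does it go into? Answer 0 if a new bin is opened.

Bins with room: bin 4 (6), bin 5 (13).
The first with room is bin 4.

4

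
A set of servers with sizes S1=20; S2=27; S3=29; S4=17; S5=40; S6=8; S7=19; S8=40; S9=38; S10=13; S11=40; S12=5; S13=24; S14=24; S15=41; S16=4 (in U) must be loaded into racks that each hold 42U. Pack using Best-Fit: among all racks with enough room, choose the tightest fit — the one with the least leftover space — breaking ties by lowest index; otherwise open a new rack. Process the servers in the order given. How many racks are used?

11

Put S1 (20U) in rack 1; 22U remain.
Put S2 (27U) in rack 2; 15U remain.
Put S3 (29U) in rack 3; 13U remain.
Put S4 (17U) in rack 1; 5U remain.
Put S5 (40U) in rack 4; 2U remain.
Put S6 (8U) in rack 3; 5U remain.
Put S7 (19U) in rack 5; 23U remain.
Put S8 (40U) in rack 6; 2U remain.
Put S9 (38U) in rack 7; 4U remain.
Put S10 (13U) in rack 2; 2U remain.
Put S11 (40U) in rack 8; 2U remain.
Put S12 (5U) in rack 1; 0U remain.
Put S13 (24U) in rack 9; 18U remain.
Put S14 (24U) in rack 10; 18U remain.
Put S15 (41U) in rack 11; 1U remain.
Put S16 (4U) in rack 7; 0U remain.
Final racks: [20,17,5] [27,13] [29,8] [40] [19] [40] [38,4] [40] [24] [24] [41].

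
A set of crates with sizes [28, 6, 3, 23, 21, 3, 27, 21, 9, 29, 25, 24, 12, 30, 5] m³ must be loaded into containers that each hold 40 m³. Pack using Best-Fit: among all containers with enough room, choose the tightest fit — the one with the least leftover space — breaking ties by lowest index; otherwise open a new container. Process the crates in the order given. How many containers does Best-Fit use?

9 containers

28 m³ → container 1 (remaining 12 m³)
6 m³ → container 1 (remaining 6 m³)
3 m³ → container 1 (remaining 3 m³)
23 m³ → container 2 (remaining 17 m³)
21 m³ → container 3 (remaining 19 m³)
3 m³ → container 1 (remaining 0 m³)
27 m³ → container 4 (remaining 13 m³)
21 m³ → container 5 (remaining 19 m³)
9 m³ → container 4 (remaining 4 m³)
29 m³ → container 6 (remaining 11 m³)
25 m³ → container 7 (remaining 15 m³)
24 m³ → container 8 (remaining 16 m³)
12 m³ → container 7 (remaining 3 m³)
30 m³ → container 9 (remaining 10 m³)
5 m³ → container 9 (remaining 5 m³)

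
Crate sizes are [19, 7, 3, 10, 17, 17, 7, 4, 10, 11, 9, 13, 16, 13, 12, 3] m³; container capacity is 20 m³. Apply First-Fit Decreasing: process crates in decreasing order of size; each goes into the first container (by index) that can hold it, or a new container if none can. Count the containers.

9

Sorted descending: 19, 17, 17, 16, 13, 13, 12, 11, 10, 10, 9, 7, 7, 4, 3, 3.
19 m³ → container 1 (remaining 1 m³)
17 m³ → container 2 (remaining 3 m³)
17 m³ → container 3 (remaining 3 m³)
16 m³ → container 4 (remaining 4 m³)
13 m³ → container 5 (remaining 7 m³)
13 m³ → container 6 (remaining 7 m³)
12 m³ → container 7 (remaining 8 m³)
11 m³ → container 8 (remaining 9 m³)
10 m³ → container 9 (remaining 10 m³)
10 m³ → container 9 (remaining 0 m³)
9 m³ → container 8 (remaining 0 m³)
7 m³ → container 5 (remaining 0 m³)
7 m³ → container 6 (remaining 0 m³)
4 m³ → container 4 (remaining 0 m³)
3 m³ → container 2 (remaining 0 m³)
3 m³ → container 3 (remaining 0 m³)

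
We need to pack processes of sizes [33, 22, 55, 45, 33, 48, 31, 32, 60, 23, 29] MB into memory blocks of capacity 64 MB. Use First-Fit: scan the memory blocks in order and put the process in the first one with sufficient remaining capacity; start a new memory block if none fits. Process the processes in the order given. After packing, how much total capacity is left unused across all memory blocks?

Put 33 MB in memory block 1; 31 MB remain.
Put 22 MB in memory block 1; 9 MB remain.
Put 55 MB in memory block 2; 9 MB remain.
Put 45 MB in memory block 3; 19 MB remain.
Put 33 MB in memory block 4; 31 MB remain.
Put 48 MB in memory block 5; 16 MB remain.
Put 31 MB in memory block 4; 0 MB remain.
Put 32 MB in memory block 6; 32 MB remain.
Put 60 MB in memory block 7; 4 MB remain.
Put 23 MB in memory block 6; 9 MB remain.
Put 29 MB in memory block 8; 35 MB remain.
8 memory blocks × 64 MB = 512 MB; used 411 MB; unused 101 MB.

101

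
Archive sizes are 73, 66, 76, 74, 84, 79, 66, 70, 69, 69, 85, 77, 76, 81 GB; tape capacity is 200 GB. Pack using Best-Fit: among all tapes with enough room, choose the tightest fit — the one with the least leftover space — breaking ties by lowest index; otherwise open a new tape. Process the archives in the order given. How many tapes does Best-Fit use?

Put 73 GB in tape 1; 127 GB remain.
Put 66 GB in tape 1; 61 GB remain.
Put 76 GB in tape 2; 124 GB remain.
Put 74 GB in tape 2; 50 GB remain.
Put 84 GB in tape 3; 116 GB remain.
Put 79 GB in tape 3; 37 GB remain.
Put 66 GB in tape 4; 134 GB remain.
Put 70 GB in tape 4; 64 GB remain.
Put 69 GB in tape 5; 131 GB remain.
Put 69 GB in tape 5; 62 GB remain.
Put 85 GB in tape 6; 115 GB remain.
Put 77 GB in tape 6; 38 GB remain.
Put 76 GB in tape 7; 124 GB remain.
Put 81 GB in tape 7; 43 GB remain.
Final tapes: [73,66] [76,74] [84,79] [66,70] [69,69] [85,77] [76,81].

7 tapes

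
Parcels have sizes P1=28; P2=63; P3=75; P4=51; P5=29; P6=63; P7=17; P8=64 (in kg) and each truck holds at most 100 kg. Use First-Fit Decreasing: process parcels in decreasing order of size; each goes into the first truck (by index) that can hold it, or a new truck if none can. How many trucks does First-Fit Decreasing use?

Sorted descending: 75, 64, 63, 63, 51, 29, 28, 17.
truck 1: place 75 kg, 25 kg left
truck 2: place 64 kg, 36 kg left
truck 3: place 63 kg, 37 kg left
truck 4: place 63 kg, 37 kg left
truck 5: place 51 kg, 49 kg left
truck 2: place 29 kg, 7 kg left
truck 3: place 28 kg, 9 kg left
truck 1: place 17 kg, 8 kg left

5 trucks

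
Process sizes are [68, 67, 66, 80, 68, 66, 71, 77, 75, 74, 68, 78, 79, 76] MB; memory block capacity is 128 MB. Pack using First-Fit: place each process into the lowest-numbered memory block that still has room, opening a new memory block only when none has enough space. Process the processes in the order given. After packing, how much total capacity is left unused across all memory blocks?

memory block 1: place 68 MB, 60 MB left
memory block 2: place 67 MB, 61 MB left
memory block 3: place 66 MB, 62 MB left
memory block 4: place 80 MB, 48 MB left
memory block 5: place 68 MB, 60 MB left
memory block 6: place 66 MB, 62 MB left
memory block 7: place 71 MB, 57 MB left
memory block 8: place 77 MB, 51 MB left
memory block 9: place 75 MB, 53 MB left
memory block 10: place 74 MB, 54 MB left
memory block 11: place 68 MB, 60 MB left
memory block 12: place 78 MB, 50 MB left
memory block 13: place 79 MB, 49 MB left
memory block 14: place 76 MB, 52 MB left
14 memory blocks × 128 MB = 1792 MB; used 1013 MB; unused 779 MB.

779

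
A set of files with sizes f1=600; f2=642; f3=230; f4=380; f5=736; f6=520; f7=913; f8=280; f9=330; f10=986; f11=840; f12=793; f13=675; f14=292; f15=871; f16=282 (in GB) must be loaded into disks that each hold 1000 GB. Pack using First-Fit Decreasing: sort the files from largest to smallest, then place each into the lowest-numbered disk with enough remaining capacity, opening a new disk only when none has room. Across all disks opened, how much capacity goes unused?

Sorted descending: 986, 913, 871, 840, 793, 736, 675, 642, 600, 520, 380, 330, 292, 282, 280, 230.
986 GB → disk 1 (remaining 14 GB)
913 GB → disk 2 (remaining 87 GB)
871 GB → disk 3 (remaining 129 GB)
840 GB → disk 4 (remaining 160 GB)
793 GB → disk 5 (remaining 207 GB)
736 GB → disk 6 (remaining 264 GB)
675 GB → disk 7 (remaining 325 GB)
642 GB → disk 8 (remaining 358 GB)
600 GB → disk 9 (remaining 400 GB)
520 GB → disk 10 (remaining 480 GB)
380 GB → disk 9 (remaining 20 GB)
330 GB → disk 8 (remaining 28 GB)
292 GB → disk 7 (remaining 33 GB)
282 GB → disk 10 (remaining 198 GB)
280 GB → disk 11 (remaining 720 GB)
230 GB → disk 6 (remaining 34 GB)
11 disks × 1000 GB = 11000 GB; used 9370 GB; unused 1630 GB.

1630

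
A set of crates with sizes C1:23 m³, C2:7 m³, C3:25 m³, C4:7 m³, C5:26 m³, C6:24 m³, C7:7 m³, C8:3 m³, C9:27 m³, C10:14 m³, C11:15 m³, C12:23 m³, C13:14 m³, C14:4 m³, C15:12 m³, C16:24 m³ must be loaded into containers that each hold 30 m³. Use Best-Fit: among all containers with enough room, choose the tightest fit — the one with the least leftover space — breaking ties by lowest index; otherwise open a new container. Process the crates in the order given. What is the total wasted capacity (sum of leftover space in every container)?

45

Put C1 (23 m³) in container 1; 7 m³ remain.
Put C2 (7 m³) in container 1; 0 m³ remain.
Put C3 (25 m³) in container 2; 5 m³ remain.
Put C4 (7 m³) in container 3; 23 m³ remain.
Put C5 (26 m³) in container 4; 4 m³ remain.
Put C6 (24 m³) in container 5; 6 m³ remain.
Put C7 (7 m³) in container 3; 16 m³ remain.
Put C8 (3 m³) in container 4; 1 m³ remain.
Put C9 (27 m³) in container 6; 3 m³ remain.
Put C10 (14 m³) in container 3; 2 m³ remain.
Put C11 (15 m³) in container 7; 15 m³ remain.
Put C12 (23 m³) in container 8; 7 m³ remain.
Put C13 (14 m³) in container 7; 1 m³ remain.
Put C14 (4 m³) in container 2; 1 m³ remain.
Put C15 (12 m³) in container 9; 18 m³ remain.
Put C16 (24 m³) in container 10; 6 m³ remain.
10 containers × 30 m³ = 300 m³; used 255 m³; unused 45 m³.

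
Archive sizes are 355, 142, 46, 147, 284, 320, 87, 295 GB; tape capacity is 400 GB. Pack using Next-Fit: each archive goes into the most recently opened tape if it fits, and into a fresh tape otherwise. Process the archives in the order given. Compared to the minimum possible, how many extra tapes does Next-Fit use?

Next-Fit: [355] [142,46,147] [284] [320] [87,295] → 5 tapes.
Total size 1676 GB; any packing needs at least ⌈1676/400⌉ = 5 tapes.
So 5 is already optimal.

0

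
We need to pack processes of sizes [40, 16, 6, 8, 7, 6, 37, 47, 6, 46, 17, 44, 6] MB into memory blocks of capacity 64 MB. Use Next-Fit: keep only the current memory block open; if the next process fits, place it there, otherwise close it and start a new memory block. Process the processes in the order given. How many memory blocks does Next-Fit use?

memory block 1: place 40 MB, 24 MB left
memory block 1: place 16 MB, 8 MB left
memory block 1: place 6 MB, 2 MB left
memory block 2: place 8 MB, 56 MB left
memory block 2: place 7 MB, 49 MB left
memory block 2: place 6 MB, 43 MB left
memory block 2: place 37 MB, 6 MB left
memory block 3: place 47 MB, 17 MB left
memory block 3: place 6 MB, 11 MB left
memory block 4: place 46 MB, 18 MB left
memory block 4: place 17 MB, 1 MB left
memory block 5: place 44 MB, 20 MB left
memory block 5: place 6 MB, 14 MB left
Final memory blocks: [40,16,6] [8,7,6,37] [47,6] [46,17] [44,6].

5 memory blocks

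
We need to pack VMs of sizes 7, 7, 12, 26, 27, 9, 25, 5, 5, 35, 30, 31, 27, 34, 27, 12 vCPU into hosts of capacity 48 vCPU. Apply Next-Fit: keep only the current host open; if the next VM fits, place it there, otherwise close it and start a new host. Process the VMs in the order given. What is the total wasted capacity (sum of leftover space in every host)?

161

7 vCPU → host 1 (remaining 41 vCPU)
7 vCPU → host 1 (remaining 34 vCPU)
12 vCPU → host 1 (remaining 22 vCPU)
26 vCPU → host 2 (remaining 22 vCPU)
27 vCPU → host 3 (remaining 21 vCPU)
9 vCPU → host 3 (remaining 12 vCPU)
25 vCPU → host 4 (remaining 23 vCPU)
5 vCPU → host 4 (remaining 18 vCPU)
5 vCPU → host 4 (remaining 13 vCPU)
35 vCPU → host 5 (remaining 13 vCPU)
30 vCPU → host 6 (remaining 18 vCPU)
31 vCPU → host 7 (remaining 17 vCPU)
27 vCPU → host 8 (remaining 21 vCPU)
34 vCPU → host 9 (remaining 14 vCPU)
27 vCPU → host 10 (remaining 21 vCPU)
12 vCPU → host 10 (remaining 9 vCPU)
10 hosts × 48 vCPU = 480 vCPU; used 319 vCPU; unused 161 vCPU.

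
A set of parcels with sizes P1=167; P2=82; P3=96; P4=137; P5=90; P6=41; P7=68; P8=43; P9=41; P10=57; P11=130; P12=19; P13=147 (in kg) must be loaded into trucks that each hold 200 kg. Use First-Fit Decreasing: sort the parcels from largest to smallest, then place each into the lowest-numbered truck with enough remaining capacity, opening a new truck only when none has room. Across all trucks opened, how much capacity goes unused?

82

Sorted descending: 167, 147, 137, 130, 96, 90, 82, 68, 57, 43, 41, 41, 19.
Put 167 kg in truck 1; 33 kg remain.
Put 147 kg in truck 2; 53 kg remain.
Put 137 kg in truck 3; 63 kg remain.
Put 130 kg in truck 4; 70 kg remain.
Put 96 kg in truck 5; 104 kg remain.
Put 90 kg in truck 5; 14 kg remain.
Put 82 kg in truck 6; 118 kg remain.
Put 68 kg in truck 4; 2 kg remain.
Put 57 kg in truck 3; 6 kg remain.
Put 43 kg in truck 2; 10 kg remain.
Put 41 kg in truck 6; 77 kg remain.
Put 41 kg in truck 6; 36 kg remain.
Put 19 kg in truck 1; 14 kg remain.
6 trucks × 200 kg = 1200 kg; used 1118 kg; unused 82 kg.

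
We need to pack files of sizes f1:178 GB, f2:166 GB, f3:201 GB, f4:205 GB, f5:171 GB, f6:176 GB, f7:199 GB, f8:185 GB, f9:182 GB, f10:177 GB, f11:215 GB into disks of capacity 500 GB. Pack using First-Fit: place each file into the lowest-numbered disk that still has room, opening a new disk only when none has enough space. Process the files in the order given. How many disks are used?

f1 (178 GB) → disk 1 (remaining 322 GB)
f2 (166 GB) → disk 1 (remaining 156 GB)
f3 (201 GB) → disk 2 (remaining 299 GB)
f4 (205 GB) → disk 2 (remaining 94 GB)
f5 (171 GB) → disk 3 (remaining 329 GB)
f6 (176 GB) → disk 3 (remaining 153 GB)
f7 (199 GB) → disk 4 (remaining 301 GB)
f8 (185 GB) → disk 4 (remaining 116 GB)
f9 (182 GB) → disk 5 (remaining 318 GB)
f10 (177 GB) → disk 5 (remaining 141 GB)
f11 (215 GB) → disk 6 (remaining 285 GB)
Final disks: [178,166] [201,205] [171,176] [199,185] [182,177] [215].

6 disks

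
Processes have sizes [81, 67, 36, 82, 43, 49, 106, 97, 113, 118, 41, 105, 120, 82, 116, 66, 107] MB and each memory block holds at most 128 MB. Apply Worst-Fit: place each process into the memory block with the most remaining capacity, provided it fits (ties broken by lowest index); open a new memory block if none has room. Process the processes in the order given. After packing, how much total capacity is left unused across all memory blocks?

363

Put 81 MB in memory block 1; 47 MB remain.
Put 67 MB in memory block 2; 61 MB remain.
Put 36 MB in memory block 2; 25 MB remain.
Put 82 MB in memory block 3; 46 MB remain.
Put 43 MB in memory block 1; 4 MB remain.
Put 49 MB in memory block 4; 79 MB remain.
Put 106 MB in memory block 5; 22 MB remain.
Put 97 MB in memory block 6; 31 MB remain.
Put 113 MB in memory block 7; 15 MB remain.
Put 118 MB in memory block 8; 10 MB remain.
Put 41 MB in memory block 4; 38 MB remain.
Put 105 MB in memory block 9; 23 MB remain.
Put 120 MB in memory block 10; 8 MB remain.
Put 82 MB in memory block 11; 46 MB remain.
Put 116 MB in memory block 12; 12 MB remain.
Put 66 MB in memory block 13; 62 MB remain.
Put 107 MB in memory block 14; 21 MB remain.
14 memory blocks × 128 MB = 1792 MB; used 1429 MB; unused 363 MB.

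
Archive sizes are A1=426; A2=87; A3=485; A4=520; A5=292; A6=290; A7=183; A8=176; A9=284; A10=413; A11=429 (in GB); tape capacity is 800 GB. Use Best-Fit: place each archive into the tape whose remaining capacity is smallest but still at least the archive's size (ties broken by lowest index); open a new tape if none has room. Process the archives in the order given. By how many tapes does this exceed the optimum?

1

Best-Fit: [426,87,176] [485,292] [520,183] [290,284] [413] [429] → 6 tapes.
Total size 3585 GB; any packing needs at least ⌈3585/800⌉ = 5 tapes.
An optimal packing achieves that bound: [520,183,87] [485,292] [429,290] [426,284] [413,176] → 5 tapes.
Excess: 6 − 5 = 1.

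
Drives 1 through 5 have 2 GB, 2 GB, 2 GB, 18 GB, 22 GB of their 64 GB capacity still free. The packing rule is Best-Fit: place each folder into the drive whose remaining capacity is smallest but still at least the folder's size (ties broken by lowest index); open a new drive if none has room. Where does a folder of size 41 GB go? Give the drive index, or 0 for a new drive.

No drive has ≥ 41 GB free, so a new drive is opened.

0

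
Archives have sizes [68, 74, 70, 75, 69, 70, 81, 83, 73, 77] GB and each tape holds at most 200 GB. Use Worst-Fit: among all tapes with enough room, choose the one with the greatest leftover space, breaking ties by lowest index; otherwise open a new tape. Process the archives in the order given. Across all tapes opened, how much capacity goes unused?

260

tape 1: place 68 GB, 132 GB left
tape 1: place 74 GB, 58 GB left
tape 2: place 70 GB, 130 GB left
tape 2: place 75 GB, 55 GB left
tape 3: place 69 GB, 131 GB left
tape 3: place 70 GB, 61 GB left
tape 4: place 81 GB, 119 GB left
tape 4: place 83 GB, 36 GB left
tape 5: place 73 GB, 127 GB left
tape 5: place 77 GB, 50 GB left
5 tapes × 200 GB = 1000 GB; used 740 GB; unused 260 GB.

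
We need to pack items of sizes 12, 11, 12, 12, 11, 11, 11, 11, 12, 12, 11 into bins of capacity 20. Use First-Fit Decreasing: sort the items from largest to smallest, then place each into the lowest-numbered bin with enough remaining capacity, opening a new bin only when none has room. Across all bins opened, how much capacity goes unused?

94

Sorted descending: 12, 12, 12, 12, 12, 11, 11, 11, 11, 11, 11.
bin 1: place 12, 8 left
bin 2: place 12, 8 left
bin 3: place 12, 8 left
bin 4: place 12, 8 left
bin 5: place 12, 8 left
bin 6: place 11, 9 left
bin 7: place 11, 9 left
bin 8: place 11, 9 left
bin 9: place 11, 9 left
bin 10: place 11, 9 left
bin 11: place 11, 9 left
11 bins × 20 = 220; used 126; unused 94.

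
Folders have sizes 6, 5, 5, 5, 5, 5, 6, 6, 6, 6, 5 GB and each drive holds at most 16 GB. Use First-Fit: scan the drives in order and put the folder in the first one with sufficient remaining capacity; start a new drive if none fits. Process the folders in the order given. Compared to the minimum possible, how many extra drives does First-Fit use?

First-Fit: [6,5,5] [5,5,5] [6,6] [6,6] [5] → 5 drives.
Total size 60 GB; any packing needs at least ⌈60/16⌉ = 4 drives.
An optimal packing achieves that bound: [6,6] [6,5,5] [6,5,5] [6,5,5] → 4 drives.
Excess: 5 − 4 = 1.

1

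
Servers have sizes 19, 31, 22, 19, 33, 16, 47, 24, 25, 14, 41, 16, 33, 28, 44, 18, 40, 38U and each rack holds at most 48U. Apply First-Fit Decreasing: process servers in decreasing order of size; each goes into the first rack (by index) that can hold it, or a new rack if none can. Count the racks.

12

Sorted descending: 47, 44, 41, 40, 38, 33, 33, 31, 28, 25, 24, 22, 19, 19, 18, 16, 16, 14.
47U → rack 1 (remaining 1U)
44U → rack 2 (remaining 4U)
41U → rack 3 (remaining 7U)
40U → rack 4 (remaining 8U)
38U → rack 5 (remaining 10U)
33U → rack 6 (remaining 15U)
33U → rack 7 (remaining 15U)
31U → rack 8 (remaining 17U)
28U → rack 9 (remaining 20U)
25U → rack 10 (remaining 23U)
24U → rack 11 (remaining 24U)
22U → rack 10 (remaining 1U)
19U → rack 9 (remaining 1U)
19U → rack 11 (remaining 5U)
18U → rack 12 (remaining 30U)
16U → rack 8 (remaining 1U)
16U → rack 12 (remaining 14U)
14U → rack 6 (remaining 1U)
Final racks: [47] [44] [41] [40] [38] [33,14] [33] [31,16] [28,19] [25,22] [24,19] [18,16].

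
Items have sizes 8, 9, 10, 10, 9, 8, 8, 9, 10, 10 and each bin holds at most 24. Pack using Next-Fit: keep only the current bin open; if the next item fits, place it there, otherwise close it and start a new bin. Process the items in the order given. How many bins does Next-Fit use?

Put 8 in bin 1; 16 remain.
Put 9 in bin 1; 7 remain.
Put 10 in bin 2; 14 remain.
Put 10 in bin 2; 4 remain.
Put 9 in bin 3; 15 remain.
Put 8 in bin 3; 7 remain.
Put 8 in bin 4; 16 remain.
Put 9 in bin 4; 7 remain.
Put 10 in bin 5; 14 remain.
Put 10 in bin 5; 4 remain.

5 bins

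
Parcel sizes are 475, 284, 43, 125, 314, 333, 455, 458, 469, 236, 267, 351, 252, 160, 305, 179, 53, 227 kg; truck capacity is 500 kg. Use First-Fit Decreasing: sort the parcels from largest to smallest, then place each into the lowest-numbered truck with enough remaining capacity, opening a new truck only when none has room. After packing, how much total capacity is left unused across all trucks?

Sorted descending: 475, 469, 458, 455, 351, 333, 314, 305, 284, 267, 252, 236, 227, 179, 160, 125, 53, 43.
Put 475 kg in truck 1; 25 kg remain.
Put 469 kg in truck 2; 31 kg remain.
Put 458 kg in truck 3; 42 kg remain.
Put 455 kg in truck 4; 45 kg remain.
Put 351 kg in truck 5; 149 kg remain.
Put 333 kg in truck 6; 167 kg remain.
Put 314 kg in truck 7; 186 kg remain.
Put 305 kg in truck 8; 195 kg remain.
Put 284 kg in truck 9; 216 kg remain.
Put 267 kg in truck 10; 233 kg remain.
Put 252 kg in truck 11; 248 kg remain.
Put 236 kg in truck 11; 12 kg remain.
Put 227 kg in truck 10; 6 kg remain.
Put 179 kg in truck 7; 7 kg remain.
Put 160 kg in truck 6; 7 kg remain.
Put 125 kg in truck 5; 24 kg remain.
Put 53 kg in truck 8; 142 kg remain.
Put 43 kg in truck 4; 2 kg remain.
11 trucks × 500 kg = 5500 kg; used 4986 kg; unused 514 kg.

514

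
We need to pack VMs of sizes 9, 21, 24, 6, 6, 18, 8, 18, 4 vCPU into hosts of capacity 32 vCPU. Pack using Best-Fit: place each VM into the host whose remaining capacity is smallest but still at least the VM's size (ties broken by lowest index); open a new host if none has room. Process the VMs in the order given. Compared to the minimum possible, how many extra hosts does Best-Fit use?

0

Best-Fit: [9,21] [24,6] [6,18,8] [18,4] → 4 hosts.
Total size 114 vCPU; any packing needs at least ⌈114/32⌉ = 4 hosts.
So 4 is already optimal.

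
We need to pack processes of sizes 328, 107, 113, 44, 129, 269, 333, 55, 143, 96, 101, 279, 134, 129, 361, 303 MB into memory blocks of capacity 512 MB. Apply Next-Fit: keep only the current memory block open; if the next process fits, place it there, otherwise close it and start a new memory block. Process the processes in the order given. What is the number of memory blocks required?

memory block 1: place 328 MB, 184 MB left
memory block 1: place 107 MB, 77 MB left
memory block 2: place 113 MB, 399 MB left
memory block 2: place 44 MB, 355 MB left
memory block 2: place 129 MB, 226 MB left
memory block 3: place 269 MB, 243 MB left
memory block 4: place 333 MB, 179 MB left
memory block 4: place 55 MB, 124 MB left
memory block 5: place 143 MB, 369 MB left
memory block 5: place 96 MB, 273 MB left
memory block 5: place 101 MB, 172 MB left
memory block 6: place 279 MB, 233 MB left
memory block 6: place 134 MB, 99 MB left
memory block 7: place 129 MB, 383 MB left
memory block 7: place 361 MB, 22 MB left
memory block 8: place 303 MB, 209 MB left
Final memory blocks: [328,107] [113,44,129] [269] [333,55] [143,96,101] [279,134] [129,361] [303].

8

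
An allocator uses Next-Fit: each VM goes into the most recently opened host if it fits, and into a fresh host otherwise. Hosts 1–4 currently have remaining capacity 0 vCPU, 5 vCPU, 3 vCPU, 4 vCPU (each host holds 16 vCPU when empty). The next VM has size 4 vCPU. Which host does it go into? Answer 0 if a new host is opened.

4

Next-Fit only looks at host 4, which has 4 vCPU free.
4 vCPU fits there.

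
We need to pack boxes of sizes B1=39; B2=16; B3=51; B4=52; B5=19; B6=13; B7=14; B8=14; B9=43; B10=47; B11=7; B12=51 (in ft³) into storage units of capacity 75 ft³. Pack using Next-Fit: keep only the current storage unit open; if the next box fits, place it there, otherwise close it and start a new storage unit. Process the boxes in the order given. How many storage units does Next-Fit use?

7 storage units

B1 (39 ft³) → storage unit 1 (remaining 36 ft³)
B2 (16 ft³) → storage unit 1 (remaining 20 ft³)
B3 (51 ft³) → storage unit 2 (remaining 24 ft³)
B4 (52 ft³) → storage unit 3 (remaining 23 ft³)
B5 (19 ft³) → storage unit 3 (remaining 4 ft³)
B6 (13 ft³) → storage unit 4 (remaining 62 ft³)
B7 (14 ft³) → storage unit 4 (remaining 48 ft³)
B8 (14 ft³) → storage unit 4 (remaining 34 ft³)
B9 (43 ft³) → storage unit 5 (remaining 32 ft³)
B10 (47 ft³) → storage unit 6 (remaining 28 ft³)
B11 (7 ft³) → storage unit 6 (remaining 21 ft³)
B12 (51 ft³) → storage unit 7 (remaining 24 ft³)
Final storage units: [39,16] [51] [52,19] [13,14,14] [43] [47,7] [51].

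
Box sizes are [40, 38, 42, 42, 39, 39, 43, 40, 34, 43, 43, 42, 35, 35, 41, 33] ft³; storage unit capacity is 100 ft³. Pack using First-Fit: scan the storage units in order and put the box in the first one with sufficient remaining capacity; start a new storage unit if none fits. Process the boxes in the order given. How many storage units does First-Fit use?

8 storage units

Put 40 ft³ in storage unit 1; 60 ft³ remain.
Put 38 ft³ in storage unit 1; 22 ft³ remain.
Put 42 ft³ in storage unit 2; 58 ft³ remain.
Put 42 ft³ in storage unit 2; 16 ft³ remain.
Put 39 ft³ in storage unit 3; 61 ft³ remain.
Put 39 ft³ in storage unit 3; 22 ft³ remain.
Put 43 ft³ in storage unit 4; 57 ft³ remain.
Put 40 ft³ in storage unit 4; 17 ft³ remain.
Put 34 ft³ in storage unit 5; 66 ft³ remain.
Put 43 ft³ in storage unit 5; 23 ft³ remain.
Put 43 ft³ in storage unit 6; 57 ft³ remain.
Put 42 ft³ in storage unit 6; 15 ft³ remain.
Put 35 ft³ in storage unit 7; 65 ft³ remain.
Put 35 ft³ in storage unit 7; 30 ft³ remain.
Put 41 ft³ in storage unit 8; 59 ft³ remain.
Put 33 ft³ in storage unit 8; 26 ft³ remain.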